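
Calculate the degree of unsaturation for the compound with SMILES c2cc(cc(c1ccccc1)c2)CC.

8

Molecular formula from the SMILES: C14H14.
DoU = (2C + 2 + N − H − X)/2 = (2·14 + 2 + 0 − 14 − 0)/2 = 16/2 = 8.
(Structurally: 2 ring(s) + 6 π bond(s) = 8.)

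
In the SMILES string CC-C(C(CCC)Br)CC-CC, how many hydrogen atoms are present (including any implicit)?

Hydrogens are implicit in SMILES; fill each atom to its normal valence:
  6 × C: 2 H each → 12
  3 × C: 3 H each → 9
  2 × C: 1 H each → 2
  1 × Br: no H
  Total hydrogens = 23.

23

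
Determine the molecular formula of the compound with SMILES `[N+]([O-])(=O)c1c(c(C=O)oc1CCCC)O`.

Heavy atoms from the SMILES: 9 C, 1 N, 5 O.
Implicit hydrogens by atom environment:
  4 × C (aromatic): no H
  3 × C: 2 H each → 6
  2 × O: no H
  1 × C: 3 H
  1 × C: 1 H
  1 × N (charge +1): no H
  1 × O: 1 H
  1 × O (aromatic): no H
  1 × O (charge -1): no H
  Total hydrogens = 11.
Molecular formula: C9H11NO5

C9H11NO5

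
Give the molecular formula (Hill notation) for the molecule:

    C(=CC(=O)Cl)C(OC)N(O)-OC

C6H10ClNO4

Heavy atoms from the SMILES: 6 C, 1 Cl, 1 N, 4 O.
Implicit hydrogens by atom environment:
  3 × C: 1 H each → 3
  3 × O: no H
  2 × C: 3 H each → 6
  1 × C: no H
  1 × Cl: no H
  1 × N: no H
  1 × O: 1 H
  Total hydrogens = 10.
Molecular formula: C6H10ClNO4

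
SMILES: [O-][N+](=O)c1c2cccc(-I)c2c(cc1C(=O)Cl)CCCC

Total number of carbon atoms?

15

The symbol for carbon appears 15 times in the SMILES. Lowercase c denotes aromatic carbon and counts toward C.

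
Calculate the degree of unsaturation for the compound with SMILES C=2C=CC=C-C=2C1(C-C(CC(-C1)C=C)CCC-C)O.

Molecular formula from the SMILES: C18H26O.
DoU = (2C + 2 + N − H − X)/2 = (2·18 + 2 + 0 − 26 − 0)/2 = 12/2 = 6.
(Structurally: 2 ring(s) + 4 π bond(s) = 6.)

6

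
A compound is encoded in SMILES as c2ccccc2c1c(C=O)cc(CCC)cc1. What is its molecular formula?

Heavy atoms from the SMILES: 16 C, 1 O.
Implicit hydrogens by atom environment:
  8 × C (aromatic): 1 H each → 8
  4 × C (aromatic): no H
  2 × C: 2 H each → 4
  1 × C: 3 H
  1 × C: 1 H
  1 × O: no H
  Total hydrogens = 16.
Molecular formula: C16H16O

C16H16O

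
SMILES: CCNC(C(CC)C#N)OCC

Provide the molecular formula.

C9H18N2O

Heavy atoms from the SMILES: 9 C, 2 N, 1 O.
Implicit hydrogens by atom environment:
  3 × C: 3 H each → 9
  3 × C: 2 H each → 6
  2 × C: 1 H each → 2
  1 × C: no H
  1 × N: 1 H
  1 × N: no H
  1 × O: no H
  Total hydrogens = 18.
Molecular formula: C9H18N2O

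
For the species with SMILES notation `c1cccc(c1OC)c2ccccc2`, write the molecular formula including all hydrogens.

Heavy atoms from the SMILES: 13 C, 1 O.
Implicit hydrogens by atom environment:
  9 × C (aromatic): 1 H each → 9
  3 × C (aromatic): no H
  1 × C: 3 H
  1 × O: no H
  Total hydrogens = 12.
Molecular formula: C13H12O

C13H12O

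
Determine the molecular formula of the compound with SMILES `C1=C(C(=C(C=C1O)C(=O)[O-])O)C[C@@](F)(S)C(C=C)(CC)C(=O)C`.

Heavy atoms from the SMILES: 16 C, 1 F, 5 O, 1 S.
Implicit hydrogens by atom environment:
  4 × C (aromatic): no H
  4 × C: no H
  3 × C: 2 H each → 6
  2 × C: 3 H each → 6
  2 × C (aromatic): 1 H each → 2
  2 × O: 1 H each → 2
  2 × O: no H
  1 × C: 1 H
  1 × F: no H
  1 × O (charge -1): no H
  1 × S: 1 H
  Total hydrogens = 18.
Net charge -1.
Molecular formula: C16H18FO5S-

C16H18FO5S-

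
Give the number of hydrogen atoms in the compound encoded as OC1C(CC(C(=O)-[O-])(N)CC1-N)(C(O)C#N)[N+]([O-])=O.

13

Hydrogens are implicit in SMILES; fill each atom to its normal valence:
  4 × C: no H
  3 × C: 1 H each → 3
  2 × C: 2 H each → 4
  2 × N: 2 H each → 4
  2 × O: 1 H each → 2
  2 × O: no H
  2 × O (charge -1): no H
  1 × N (charge +1): no H
  1 × N: no H
  Total hydrogens = 13.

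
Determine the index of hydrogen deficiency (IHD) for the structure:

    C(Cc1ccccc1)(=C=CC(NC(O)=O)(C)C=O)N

Molecular formula from the SMILES: C14H16N2O3.
DoU = (2C + 2 + N − H − X)/2 = (2·14 + 2 + 2 − 16 − 0)/2 = 16/2 = 8.
(Structurally: 1 ring(s) + 7 π bond(s) = 8.)

8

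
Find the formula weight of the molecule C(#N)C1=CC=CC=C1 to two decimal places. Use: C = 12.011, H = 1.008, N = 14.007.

Molecular formula: C7H5N.
M = 7×12.011 + 5×1.008 + 1×14.007 = 103.12 g/mol.

103.12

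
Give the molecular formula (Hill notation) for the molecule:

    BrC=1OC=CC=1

Heavy atoms from the SMILES: 1 Br, 4 C, 1 O.
Implicit hydrogens by atom environment:
  3 × C (aromatic): 1 H each → 3
  1 × Br: no H
  1 × C (aromatic): no H
  1 × O (aromatic): no H
  Total hydrogens = 3.
Molecular formula: C4H3BrO

C4H3BrO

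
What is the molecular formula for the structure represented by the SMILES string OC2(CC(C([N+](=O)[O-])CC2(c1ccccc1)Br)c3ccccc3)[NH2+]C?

Heavy atoms from the SMILES: 1 Br, 19 C, 2 N, 3 O.
Implicit hydrogens by atom environment:
  10 × C (aromatic): 1 H each → 10
  2 × C: 2 H each → 4
  2 × C: 1 H each → 2
  2 × C: no H
  2 × C (aromatic): no H
  1 × Br: no H
  1 × C: 3 H
  1 × N (charge +1): 2 H
  1 × N (charge +1): no H
  1 × O: 1 H
  1 × O: no H
  1 × O (charge -1): no H
  Total hydrogens = 22.
Net charge +1.
Molecular formula: C19H22BrN2O3+

C19H22BrN2O3+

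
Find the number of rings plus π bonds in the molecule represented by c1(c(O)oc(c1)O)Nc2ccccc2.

7

Molecular formula from the SMILES: C10H9NO3.
DoU = (2C + 2 + N − H − X)/2 = (2·10 + 2 + 1 − 9 − 0)/2 = 14/2 = 7.
(Structurally: 2 ring(s) + 5 π bond(s) = 7.)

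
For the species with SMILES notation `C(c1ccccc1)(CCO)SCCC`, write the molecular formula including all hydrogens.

C12H18OS

Heavy atoms from the SMILES: 12 C, 1 O, 1 S.
Implicit hydrogens by atom environment:
  5 × C (aromatic): 1 H each → 5
  4 × C: 2 H each → 8
  1 × C: 3 H
  1 × C: 1 H
  1 × C (aromatic): no H
  1 × O: 1 H
  1 × S: no H
  Total hydrogens = 18.
Molecular formula: C12H18OS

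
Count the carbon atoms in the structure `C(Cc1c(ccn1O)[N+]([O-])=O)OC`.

The symbol for carbon appears 7 times in the SMILES. Lowercase c denotes aromatic carbon and counts toward C.

7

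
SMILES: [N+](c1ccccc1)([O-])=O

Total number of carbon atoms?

The symbol for carbon appears 6 times in the SMILES. Lowercase c denotes aromatic carbon and counts toward C.

6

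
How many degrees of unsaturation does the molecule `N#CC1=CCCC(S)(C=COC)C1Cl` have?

Molecular formula from the SMILES: C10H12ClNOS.
DoU = (2C + 2 + N − H − X)/2 = (2·10 + 2 + 1 − 12 − 1)/2 = 10/2 = 5.
(Structurally: 1 ring(s) + 4 π bond(s) = 5.)

5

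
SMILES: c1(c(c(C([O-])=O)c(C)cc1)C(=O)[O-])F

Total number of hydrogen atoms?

Hydrogens are implicit in SMILES; fill each atom to its normal valence:
  4 × C (aromatic): no H
  2 × C (aromatic): 1 H each → 2
  2 × C: no H
  2 × O: no H
  2 × O (charge -1): no H
  1 × C: 3 H
  1 × F: no H
  Total hydrogens = 5.

5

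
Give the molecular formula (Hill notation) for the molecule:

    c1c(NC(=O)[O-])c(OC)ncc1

C7H7N2O3-

Heavy atoms from the SMILES: 7 C, 2 N, 3 O.
Implicit hydrogens by atom environment:
  3 × C (aromatic): 1 H each → 3
  2 × C (aromatic): no H
  2 × O: no H
  1 × C: 3 H
  1 × C: no H
  1 × N: 1 H
  1 × N (aromatic): no H
  1 × O (charge -1): no H
  Total hydrogens = 7.
Net charge -1.
Molecular formula: C7H7N2O3-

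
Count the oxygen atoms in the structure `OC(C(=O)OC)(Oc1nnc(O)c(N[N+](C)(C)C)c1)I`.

The symbol for oxygen appears 5 times in the SMILES.

5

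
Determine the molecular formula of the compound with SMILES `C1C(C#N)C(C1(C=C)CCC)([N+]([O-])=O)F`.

C10H13FN2O2

Heavy atoms from the SMILES: 10 C, 1 F, 2 N, 2 O.
Implicit hydrogens by atom environment:
  4 × C: 2 H each → 8
  3 × C: no H
  2 × C: 1 H each → 2
  1 × C: 3 H
  1 × F: no H
  1 × N: no H
  1 × N (charge +1): no H
  1 × O: no H
  1 × O (charge -1): no H
  Total hydrogens = 13.
Molecular formula: C10H13FN2O2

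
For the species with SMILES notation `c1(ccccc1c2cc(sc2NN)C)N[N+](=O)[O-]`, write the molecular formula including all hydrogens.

Heavy atoms from the SMILES: 11 C, 4 N, 2 O, 1 S.
Implicit hydrogens by atom environment:
  5 × C (aromatic): 1 H each → 5
  5 × C (aromatic): no H
  2 × N: 1 H each → 2
  1 × C: 3 H
  1 × N: 2 H
  1 × N (charge +1): no H
  1 × O: no H
  1 × O (charge -1): no H
  1 × S (aromatic): no H
  Total hydrogens = 12.
Molecular formula: C11H12N4O2S

C11H12N4O2S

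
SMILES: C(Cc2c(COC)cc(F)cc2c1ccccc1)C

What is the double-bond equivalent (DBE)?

Molecular formula from the SMILES: C17H19FO.
DoU = (2C + 2 + N − H − X)/2 = (2·17 + 2 + 0 − 19 − 1)/2 = 16/2 = 8.
(Structurally: 2 ring(s) + 6 π bond(s) = 8.)

8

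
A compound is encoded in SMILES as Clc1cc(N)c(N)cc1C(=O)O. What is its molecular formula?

C7H7ClN2O2

Heavy atoms from the SMILES: 7 C, 1 Cl, 2 N, 2 O.
Implicit hydrogens by atom environment:
  4 × C (aromatic): no H
  2 × C (aromatic): 1 H each → 2
  2 × N: 2 H each → 4
  1 × C: no H
  1 × Cl: no H
  1 × O: 1 H
  1 × O: no H
  Total hydrogens = 7.
Molecular formula: C7H7ClN2O2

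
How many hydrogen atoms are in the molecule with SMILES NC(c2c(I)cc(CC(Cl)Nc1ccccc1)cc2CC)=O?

Hydrogens are implicit in SMILES; fill each atom to its normal valence:
  7 × C (aromatic): 1 H each → 7
  5 × C (aromatic): no H
  2 × C: 2 H each → 4
  1 × C: 3 H
  1 × C: 1 H
  1 × C: no H
  1 × Cl: no H
  1 × I: no H
  1 × N: 2 H
  1 × N: 1 H
  1 × O: no H
  Total hydrogens = 18.

18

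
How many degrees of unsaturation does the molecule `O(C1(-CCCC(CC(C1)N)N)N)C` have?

1

Molecular formula from the SMILES: C9H21N3O.
DoU = (2C + 2 + N − H − X)/2 = (2·9 + 2 + 3 − 21 − 0)/2 = 2/2 = 1.
(Structurally: 1 ring(s) + 0 π bond(s) = 1.)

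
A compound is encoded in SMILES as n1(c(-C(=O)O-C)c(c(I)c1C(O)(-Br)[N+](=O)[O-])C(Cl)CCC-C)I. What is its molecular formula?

C12H14BrClI2N2O5

Heavy atoms from the SMILES: 1 Br, 12 C, 1 Cl, 2 I, 2 N, 5 O.
Implicit hydrogens by atom environment:
  4 × C (aromatic): no H
  3 × C: 2 H each → 6
  3 × O: no H
  2 × C: 3 H each → 6
  2 × C: no H
  2 × I: no H
  1 × Br: no H
  1 × C: 1 H
  1 × Cl: no H
  1 × N (aromatic): no H
  1 × N (charge +1): no H
  1 × O: 1 H
  1 × O (charge -1): no H
  Total hydrogens = 14.
Molecular formula: C12H14BrClI2N2O5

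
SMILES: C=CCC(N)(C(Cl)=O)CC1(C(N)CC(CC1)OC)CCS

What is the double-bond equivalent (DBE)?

Molecular formula from the SMILES: C15H27ClN2O2S.
DoU = (2C + 2 + N − H − X)/2 = (2·15 + 2 + 2 − 27 − 1)/2 = 6/2 = 3.
(Structurally: 1 ring(s) + 2 π bond(s) = 3.)

3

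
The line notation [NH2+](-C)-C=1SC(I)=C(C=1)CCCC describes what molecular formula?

C9H15INS+

Heavy atoms from the SMILES: 9 C, 1 I, 1 N, 1 S.
Implicit hydrogens by atom environment:
  3 × C: 2 H each → 6
  3 × C (aromatic): no H
  2 × C: 3 H each → 6
  1 × C (aromatic): 1 H
  1 × I: no H
  1 × N (charge +1): 2 H
  1 × S (aromatic): no H
  Total hydrogens = 15.
Net charge +1.
Molecular formula: C9H15INS+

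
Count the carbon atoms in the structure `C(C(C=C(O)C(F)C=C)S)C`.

The symbol for carbon appears 8 times in the SMILES.

8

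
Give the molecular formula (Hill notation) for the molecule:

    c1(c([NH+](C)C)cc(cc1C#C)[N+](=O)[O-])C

C11H13N2O2+

Heavy atoms from the SMILES: 11 C, 2 N, 2 O.
Implicit hydrogens by atom environment:
  4 × C (aromatic): no H
  3 × C: 3 H each → 9
  2 × C (aromatic): 1 H each → 2
  1 × C: 1 H
  1 × C: no H
  1 × N (charge +1): 1 H
  1 × N (charge +1): no H
  1 × O: no H
  1 × O (charge -1): no H
  Total hydrogens = 13.
Net charge +1.
Molecular formula: C11H13N2O2+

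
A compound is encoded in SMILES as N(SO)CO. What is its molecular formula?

Heavy atoms from the SMILES: 1 C, 1 N, 2 O, 1 S.
Implicit hydrogens by atom environment:
  2 × O: 1 H each → 2
  1 × C: 2 H
  1 × N: 1 H
  1 × S: no H
  Total hydrogens = 5.
Molecular formula: CH5NO2S

CH5NO2S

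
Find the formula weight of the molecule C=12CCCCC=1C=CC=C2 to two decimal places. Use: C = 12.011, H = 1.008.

Molecular formula: C10H12.
M = 10×12.011 + 12×1.008 = 132.21 g/mol.

132.21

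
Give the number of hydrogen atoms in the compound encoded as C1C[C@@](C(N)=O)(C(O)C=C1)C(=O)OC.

13

Hydrogens are implicit in SMILES; fill each atom to its normal valence:
  3 × C: 1 H each → 3
  3 × C: no H
  3 × O: no H
  2 × C: 2 H each → 4
  1 × C: 3 H
  1 × N: 2 H
  1 × O: 1 H
  Total hydrogens = 13.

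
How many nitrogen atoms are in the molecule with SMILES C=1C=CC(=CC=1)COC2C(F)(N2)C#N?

2

The symbol for nitrogen appears 2 times in the SMILES.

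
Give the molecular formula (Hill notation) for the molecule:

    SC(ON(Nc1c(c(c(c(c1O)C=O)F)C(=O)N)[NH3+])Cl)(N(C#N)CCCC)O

Heavy atoms from the SMILES: 14 C, 1 Cl, 1 F, 6 N, 5 O, 1 S.
Implicit hydrogens by atom environment:
  6 × C (aromatic): no H
  3 × C: 2 H each → 6
  3 × C: no H
  3 × N: no H
  3 × O: no H
  2 × O: 1 H each → 2
  1 × C: 3 H
  1 × C: 1 H
  1 × Cl: no H
  1 × F: no H
  1 × N (charge +1): 3 H
  1 × N: 2 H
  1 × N: 1 H
  1 × S: 1 H
  Total hydrogens = 19.
Net charge +1.
Molecular formula: C14H19ClFN6O5S+

C14H19ClFN6O5S+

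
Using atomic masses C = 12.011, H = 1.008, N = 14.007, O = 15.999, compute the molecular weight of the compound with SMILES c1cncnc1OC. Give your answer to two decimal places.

Molecular formula: C5H6N2O.
M = 5×12.011 + 6×1.008 + 2×14.007 + 1×15.999 = 110.12 g/mol.

110.12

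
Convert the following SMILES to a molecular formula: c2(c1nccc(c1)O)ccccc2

Heavy atoms from the SMILES: 11 C, 1 N, 1 O.
Implicit hydrogens by atom environment:
  8 × C (aromatic): 1 H each → 8
  3 × C (aromatic): no H
  1 × N (aromatic): no H
  1 × O: 1 H
  Total hydrogens = 9.
Molecular formula: C11H9NO

C11H9NO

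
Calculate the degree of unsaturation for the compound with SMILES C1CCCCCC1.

Molecular formula from the SMILES: C7H14.
DoU = (2C + 2 + N − H − X)/2 = (2·7 + 2 + 0 − 14 − 0)/2 = 2/2 = 1.
(Structurally: 1 ring(s) + 0 π bond(s) = 1.)

1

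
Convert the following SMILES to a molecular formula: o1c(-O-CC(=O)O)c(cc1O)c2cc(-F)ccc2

C12H9FO5

Heavy atoms from the SMILES: 12 C, 1 F, 5 O.
Implicit hydrogens by atom environment:
  5 × C (aromatic): 1 H each → 5
  5 × C (aromatic): no H
  2 × O: 1 H each → 2
  2 × O: no H
  1 × C: 2 H
  1 × C: no H
  1 × F: no H
  1 × O (aromatic): no H
  Total hydrogens = 9.
Molecular formula: C12H9FO5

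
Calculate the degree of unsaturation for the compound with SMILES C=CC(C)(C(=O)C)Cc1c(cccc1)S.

6

Molecular formula from the SMILES: C13H16OS.
DoU = (2C + 2 + N − H − X)/2 = (2·13 + 2 + 0 − 16 − 0)/2 = 12/2 = 6.
(Structurally: 1 ring(s) + 5 π bond(s) = 6.)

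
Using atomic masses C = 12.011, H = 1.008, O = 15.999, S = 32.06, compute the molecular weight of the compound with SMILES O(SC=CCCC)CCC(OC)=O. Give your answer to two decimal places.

Molecular formula: C9H16O3S.
M = 9×12.011 + 16×1.008 + 3×15.999 + 1×32.06 = 204.28 g/mol.

204.28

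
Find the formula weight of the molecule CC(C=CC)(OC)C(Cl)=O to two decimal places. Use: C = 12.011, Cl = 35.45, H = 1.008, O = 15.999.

Molecular formula: C7H11ClO2.
M = 7×12.011 + 1×35.45 + 11×1.008 + 2×15.999 = 162.61 g/mol.

162.61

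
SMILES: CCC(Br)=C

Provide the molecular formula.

C4H7Br

Heavy atoms from the SMILES: 1 Br, 4 C.
Implicit hydrogens by atom environment:
  2 × C: 2 H each → 4
  1 × Br: no H
  1 × C: 3 H
  1 × C: no H
  Total hydrogens = 7.
Molecular formula: C4H7Br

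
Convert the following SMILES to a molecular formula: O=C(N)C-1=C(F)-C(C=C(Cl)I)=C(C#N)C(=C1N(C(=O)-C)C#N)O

C13H7ClFIN4O3

Heavy atoms from the SMILES: 13 C, 1 Cl, 1 F, 1 I, 4 N, 3 O.
Implicit hydrogens by atom environment:
  6 × C (aromatic): no H
  5 × C: no H
  3 × N: no H
  2 × O: no H
  1 × C: 3 H
  1 × C: 1 H
  1 × Cl: no H
  1 × F: no H
  1 × I: no H
  1 × N: 2 H
  1 × O: 1 H
  Total hydrogens = 7.
Molecular formula: C13H7ClFIN4O3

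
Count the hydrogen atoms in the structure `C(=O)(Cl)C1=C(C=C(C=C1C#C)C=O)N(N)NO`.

Hydrogens are implicit in SMILES; fill each atom to its normal valence:
  4 × C (aromatic): no H
  2 × C (aromatic): 1 H each → 2
  2 × C: 1 H each → 2
  2 × C: no H
  2 × O: no H
  1 × Cl: no H
  1 × N: 2 H
  1 × N: 1 H
  1 × N: no H
  1 × O: 1 H
  Total hydrogens = 8.

8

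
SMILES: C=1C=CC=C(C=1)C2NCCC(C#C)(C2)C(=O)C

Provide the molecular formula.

Heavy atoms from the SMILES: 15 C, 1 N, 1 O.
Implicit hydrogens by atom environment:
  5 × C (aromatic): 1 H each → 5
  3 × C: 2 H each → 6
  3 × C: no H
  2 × C: 1 H each → 2
  1 × C: 3 H
  1 × C (aromatic): no H
  1 × N: 1 H
  1 × O: no H
  Total hydrogens = 17.
Molecular formula: C15H17NO

C15H17NO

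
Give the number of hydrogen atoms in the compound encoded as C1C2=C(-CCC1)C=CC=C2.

12

Hydrogens are implicit in SMILES; fill each atom to its normal valence:
  4 × C: 2 H each → 8
  4 × C (aromatic): 1 H each → 4
  2 × C (aromatic): no H
  Total hydrogens = 12.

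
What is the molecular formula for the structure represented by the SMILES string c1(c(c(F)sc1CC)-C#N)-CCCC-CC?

Heavy atoms from the SMILES: 13 C, 1 F, 1 N, 1 S.
Implicit hydrogens by atom environment:
  6 × C: 2 H each → 12
  4 × C (aromatic): no H
  2 × C: 3 H each → 6
  1 × C: no H
  1 × F: no H
  1 × N: no H
  1 × S (aromatic): no H
  Total hydrogens = 18.
Molecular formula: C13H18FNS

C13H18FNS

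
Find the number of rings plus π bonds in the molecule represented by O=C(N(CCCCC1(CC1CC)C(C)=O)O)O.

Molecular formula from the SMILES: C12H21NO4.
DoU = (2C + 2 + N − H − X)/2 = (2·12 + 2 + 1 − 21 − 0)/2 = 6/2 = 3.
(Structurally: 1 ring(s) + 2 π bond(s) = 3.)

3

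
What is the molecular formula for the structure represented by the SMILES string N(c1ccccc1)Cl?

C6H6ClN

Heavy atoms from the SMILES: 6 C, 1 Cl, 1 N.
Implicit hydrogens by atom environment:
  5 × C (aromatic): 1 H each → 5
  1 × C (aromatic): no H
  1 × Cl: no H
  1 × N: 1 H
  Total hydrogens = 6.
Molecular formula: C6H6ClN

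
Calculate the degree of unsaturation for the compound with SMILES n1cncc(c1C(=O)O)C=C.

6

Molecular formula from the SMILES: C7H6N2O2.
DoU = (2C + 2 + N − H − X)/2 = (2·7 + 2 + 2 − 6 − 0)/2 = 12/2 = 6.
(Structurally: 1 ring(s) + 5 π bond(s) = 6.)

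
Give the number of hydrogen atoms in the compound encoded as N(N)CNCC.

Hydrogens are implicit in SMILES; fill each atom to its normal valence:
  2 × C: 2 H each → 4
  2 × N: 1 H each → 2
  1 × C: 3 H
  1 × N: 2 H
  Total hydrogens = 11.

11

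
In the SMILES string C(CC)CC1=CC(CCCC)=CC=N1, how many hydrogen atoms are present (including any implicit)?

Hydrogens are implicit in SMILES; fill each atom to its normal valence:
  6 × C: 2 H each → 12
  3 × C (aromatic): 1 H each → 3
  2 × C: 3 H each → 6
  2 × C (aromatic): no H
  1 × N (aromatic): no H
  Total hydrogens = 21.

21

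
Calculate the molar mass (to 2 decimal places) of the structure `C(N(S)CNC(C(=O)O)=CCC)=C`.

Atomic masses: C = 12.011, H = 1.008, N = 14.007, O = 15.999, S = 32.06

Molecular formula: C8H14N2O2S.
M = 8×12.011 + 14×1.008 + 2×14.007 + 2×15.999 + 1×32.06 = 202.27 g/mol.

202.27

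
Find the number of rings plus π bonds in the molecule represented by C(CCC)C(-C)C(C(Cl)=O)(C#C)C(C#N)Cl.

5

Molecular formula from the SMILES: C12H15Cl2NO.
DoU = (2C + 2 + N − H − X)/2 = (2·12 + 2 + 1 − 15 − 2)/2 = 10/2 = 5.
(Structurally: 0 ring(s) + 5 π bond(s) = 5.)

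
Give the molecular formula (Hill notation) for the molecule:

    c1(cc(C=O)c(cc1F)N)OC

C8H8FNO2

Heavy atoms from the SMILES: 8 C, 1 F, 1 N, 2 O.
Implicit hydrogens by atom environment:
  4 × C (aromatic): no H
  2 × C (aromatic): 1 H each → 2
  2 × O: no H
  1 × C: 3 H
  1 × C: 1 H
  1 × F: no H
  1 × N: 2 H
  Total hydrogens = 8.
Molecular formula: C8H8FNO2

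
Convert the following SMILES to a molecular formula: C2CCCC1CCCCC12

Heavy atoms from the SMILES: 10 C.
Implicit hydrogens by atom environment:
  8 × C: 2 H each → 16
  2 × C: 1 H each → 2
  Total hydrogens = 18.
Molecular formula: C10H18

C10H18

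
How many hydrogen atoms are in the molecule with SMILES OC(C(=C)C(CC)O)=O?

10

Hydrogens are implicit in SMILES; fill each atom to its normal valence:
  2 × C: 2 H each → 4
  2 × C: no H
  2 × O: 1 H each → 2
  1 × C: 3 H
  1 × C: 1 H
  1 × O: no H
  Total hydrogens = 10.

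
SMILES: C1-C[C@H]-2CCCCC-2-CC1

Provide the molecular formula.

C10H18

Heavy atoms from the SMILES: 10 C.
Implicit hydrogens by atom environment:
  8 × C: 2 H each → 16
  2 × C: 1 H each → 2
  Total hydrogens = 18.
Molecular formula: C10H18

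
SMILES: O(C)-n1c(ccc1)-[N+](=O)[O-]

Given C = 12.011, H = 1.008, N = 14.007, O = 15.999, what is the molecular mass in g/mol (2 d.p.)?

Molecular formula: C5H6N2O3.
M = 5×12.011 + 6×1.008 + 2×14.007 + 3×15.999 = 142.11 g/mol.

142.11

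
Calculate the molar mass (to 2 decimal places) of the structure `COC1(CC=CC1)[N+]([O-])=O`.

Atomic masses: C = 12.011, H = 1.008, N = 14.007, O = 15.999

Molecular formula: C6H9NO3.
M = 6×12.011 + 9×1.008 + 1×14.007 + 3×15.999 = 143.14 g/mol.

143.14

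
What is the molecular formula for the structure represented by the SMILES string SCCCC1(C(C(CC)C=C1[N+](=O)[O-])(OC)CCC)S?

Heavy atoms from the SMILES: 14 C, 1 N, 3 O, 2 S.
Implicit hydrogens by atom environment:
  6 × C: 2 H each → 12
  3 × C: 3 H each → 9
  3 × C: no H
  2 × C: 1 H each → 2
  2 × O: no H
  2 × S: 1 H each → 2
  1 × N (charge +1): no H
  1 × O (charge -1): no H
  Total hydrogens = 25.
Molecular formula: C14H25NO3S2

C14H25NO3S2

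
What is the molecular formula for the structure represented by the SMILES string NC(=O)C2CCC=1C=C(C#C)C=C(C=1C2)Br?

Heavy atoms from the SMILES: 1 Br, 13 C, 1 N, 1 O.
Implicit hydrogens by atom environment:
  4 × C (aromatic): no H
  3 × C: 2 H each → 6
  2 × C (aromatic): 1 H each → 2
  2 × C: 1 H each → 2
  2 × C: no H
  1 × Br: no H
  1 × N: 2 H
  1 × O: no H
  Total hydrogens = 12.
Molecular formula: C13H12BrNO

C13H12BrNO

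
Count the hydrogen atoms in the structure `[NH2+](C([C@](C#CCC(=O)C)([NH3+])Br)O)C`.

Hydrogens are implicit in SMILES; fill each atom to its normal valence:
  4 × C: no H
  2 × C: 3 H each → 6
  1 × Br: no H
  1 × C: 2 H
  1 × C: 1 H
  1 × N (charge +1): 3 H
  1 × N (charge +1): 2 H
  1 × O: 1 H
  1 × O: no H
  Total hydrogens = 15.

15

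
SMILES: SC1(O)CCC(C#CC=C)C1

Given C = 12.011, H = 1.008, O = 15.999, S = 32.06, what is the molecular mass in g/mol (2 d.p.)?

Molecular formula: C9H12OS.
M = 9×12.011 + 12×1.008 + 1×15.999 + 1×32.06 = 168.25 g/mol.

168.25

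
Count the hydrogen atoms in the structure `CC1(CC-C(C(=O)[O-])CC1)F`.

Hydrogens are implicit in SMILES; fill each atom to its normal valence:
  4 × C: 2 H each → 8
  2 × C: no H
  1 × C: 3 H
  1 × C: 1 H
  1 × F: no H
  1 × O: no H
  1 × O (charge -1): no H
  Total hydrogens = 12.

12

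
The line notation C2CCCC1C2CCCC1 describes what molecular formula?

C10H18

Heavy atoms from the SMILES: 10 C.
Implicit hydrogens by atom environment:
  8 × C: 2 H each → 16
  2 × C: 1 H each → 2
  Total hydrogens = 18.
Molecular formula: C10H18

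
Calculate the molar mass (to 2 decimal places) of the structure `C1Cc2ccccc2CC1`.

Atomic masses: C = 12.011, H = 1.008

132.21

Molecular formula: C10H12.
M = 10×12.011 + 12×1.008 = 132.21 g/mol.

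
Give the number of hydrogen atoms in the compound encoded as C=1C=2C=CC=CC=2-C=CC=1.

8

Hydrogens are implicit in SMILES; fill each atom to its normal valence:
  8 × C (aromatic): 1 H each → 8
  2 × C (aromatic): no H
  Total hydrogens = 8.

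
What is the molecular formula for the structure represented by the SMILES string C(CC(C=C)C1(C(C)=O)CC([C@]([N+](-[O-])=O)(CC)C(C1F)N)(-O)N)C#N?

Heavy atoms from the SMILES: 16 C, 1 F, 4 N, 4 O.
Implicit hydrogens by atom environment:
  5 × C: 2 H each → 10
  5 × C: no H
  4 × C: 1 H each → 4
  2 × C: 3 H each → 6
  2 × N: 2 H each → 4
  2 × O: no H
  1 × F: no H
  1 × N: no H
  1 × N (charge +1): no H
  1 × O: 1 H
  1 × O (charge -1): no H
  Total hydrogens = 25.
Molecular formula: C16H25FN4O4

C16H25FN4O4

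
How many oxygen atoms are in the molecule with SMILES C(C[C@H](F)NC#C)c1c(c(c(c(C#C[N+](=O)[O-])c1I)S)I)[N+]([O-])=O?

The symbol for oxygen appears 4 times in the SMILES.

4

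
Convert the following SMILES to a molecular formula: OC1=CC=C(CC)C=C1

C8H10O

Heavy atoms from the SMILES: 8 C, 1 O.
Implicit hydrogens by atom environment:
  4 × C (aromatic): 1 H each → 4
  2 × C (aromatic): no H
  1 × C: 3 H
  1 × C: 2 H
  1 × O: 1 H
  Total hydrogens = 10.
Molecular formula: C8H10O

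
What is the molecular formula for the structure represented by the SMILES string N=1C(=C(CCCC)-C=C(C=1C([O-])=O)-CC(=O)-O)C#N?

C13H13N2O4-

Heavy atoms from the SMILES: 13 C, 2 N, 4 O.
Implicit hydrogens by atom environment:
  4 × C: 2 H each → 8
  4 × C (aromatic): no H
  3 × C: no H
  2 × O: no H
  1 × C: 3 H
  1 × C (aromatic): 1 H
  1 × N (aromatic): no H
  1 × N: no H
  1 × O: 1 H
  1 × O (charge -1): no H
  Total hydrogens = 13.
Net charge -1.
Molecular formula: C13H13N2O4-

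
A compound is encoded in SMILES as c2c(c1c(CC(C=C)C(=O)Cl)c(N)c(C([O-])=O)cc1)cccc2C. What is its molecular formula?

Heavy atoms from the SMILES: 19 C, 1 Cl, 1 N, 3 O.
Implicit hydrogens by atom environment:
  6 × C (aromatic): 1 H each → 6
  6 × C (aromatic): no H
  2 × C: 2 H each → 4
  2 × C: 1 H each → 2
  2 × C: no H
  2 × O: no H
  1 × C: 3 H
  1 × Cl: no H
  1 × N: 2 H
  1 × O (charge -1): no H
  Total hydrogens = 17.
Net charge -1.
Molecular formula: C19H17ClNO3-

C19H17ClNO3-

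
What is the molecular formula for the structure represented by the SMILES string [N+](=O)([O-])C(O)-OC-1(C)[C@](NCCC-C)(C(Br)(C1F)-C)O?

Heavy atoms from the SMILES: 1 Br, 11 C, 1 F, 2 N, 5 O.
Implicit hydrogens by atom environment:
  3 × C: 3 H each → 9
  3 × C: 2 H each → 6
  3 × C: no H
  2 × C: 1 H each → 2
  2 × O: 1 H each → 2
  2 × O: no H
  1 × Br: no H
  1 × F: no H
  1 × N: 1 H
  1 × N (charge +1): no H
  1 × O (charge -1): no H
  Total hydrogens = 20.
Molecular formula: C11H20BrFN2O5

C11H20BrFN2O5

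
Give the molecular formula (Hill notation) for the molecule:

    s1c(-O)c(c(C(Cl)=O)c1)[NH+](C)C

C7H9ClNO2S+

Heavy atoms from the SMILES: 7 C, 1 Cl, 1 N, 2 O, 1 S.
Implicit hydrogens by atom environment:
  3 × C (aromatic): no H
  2 × C: 3 H each → 6
  1 × C (aromatic): 1 H
  1 × C: no H
  1 × Cl: no H
  1 × N (charge +1): 1 H
  1 × O: 1 H
  1 × O: no H
  1 × S (aromatic): no H
  Total hydrogens = 9.
Net charge +1.
Molecular formula: C7H9ClNO2S+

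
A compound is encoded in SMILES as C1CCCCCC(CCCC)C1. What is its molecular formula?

C12H24

Heavy atoms from the SMILES: 12 C.
Implicit hydrogens by atom environment:
  10 × C: 2 H each → 20
  1 × C: 3 H
  1 × C: 1 H
  Total hydrogens = 24.
Molecular formula: C12H24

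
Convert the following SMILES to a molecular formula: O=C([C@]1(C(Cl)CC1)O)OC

Heavy atoms from the SMILES: 6 C, 1 Cl, 3 O.
Implicit hydrogens by atom environment:
  2 × C: 2 H each → 4
  2 × C: no H
  2 × O: no H
  1 × C: 3 H
  1 × C: 1 H
  1 × Cl: no H
  1 × O: 1 H
  Total hydrogens = 9.
Molecular formula: C6H9ClO3

C6H9ClO3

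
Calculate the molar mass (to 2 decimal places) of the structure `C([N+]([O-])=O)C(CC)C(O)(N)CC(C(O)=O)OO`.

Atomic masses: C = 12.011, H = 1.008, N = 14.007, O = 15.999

Molecular formula: C8H16N2O7.
M = 8×12.011 + 16×1.008 + 2×14.007 + 7×15.999 = 252.22 g/mol.

252.22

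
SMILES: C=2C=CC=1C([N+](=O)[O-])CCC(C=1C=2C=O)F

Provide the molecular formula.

C11H10FNO3

Heavy atoms from the SMILES: 11 C, 1 F, 1 N, 3 O.
Implicit hydrogens by atom environment:
  3 × C (aromatic): 1 H each → 3
  3 × C: 1 H each → 3
  3 × C (aromatic): no H
  2 × C: 2 H each → 4
  2 × O: no H
  1 × F: no H
  1 × N (charge +1): no H
  1 × O (charge -1): no H
  Total hydrogens = 10.
Molecular formula: C11H10FNO3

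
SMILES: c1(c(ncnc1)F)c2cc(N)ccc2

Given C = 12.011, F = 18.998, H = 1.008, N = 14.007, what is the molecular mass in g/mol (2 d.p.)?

Molecular formula: C10H8FN3.
M = 10×12.011 + 1×18.998 + 8×1.008 + 3×14.007 = 189.19 g/mol.

189.19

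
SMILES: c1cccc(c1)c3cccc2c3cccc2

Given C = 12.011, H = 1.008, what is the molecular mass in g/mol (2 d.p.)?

204.27

Molecular formula: C16H12.
M = 16×12.011 + 12×1.008 = 204.27 g/mol.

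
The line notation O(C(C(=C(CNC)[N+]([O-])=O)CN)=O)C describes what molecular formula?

C7H13N3O4

Heavy atoms from the SMILES: 7 C, 3 N, 4 O.
Implicit hydrogens by atom environment:
  3 × C: no H
  3 × O: no H
  2 × C: 3 H each → 6
  2 × C: 2 H each → 4
  1 × N: 2 H
  1 × N: 1 H
  1 × N (charge +1): no H
  1 × O (charge -1): no H
  Total hydrogens = 13.
Molecular formula: C7H13N3O4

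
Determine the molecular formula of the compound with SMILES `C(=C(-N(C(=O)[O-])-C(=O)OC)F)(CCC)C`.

Heavy atoms from the SMILES: 9 C, 1 F, 1 N, 4 O.
Implicit hydrogens by atom environment:
  4 × C: no H
  3 × C: 3 H each → 9
  3 × O: no H
  2 × C: 2 H each → 4
  1 × F: no H
  1 × N: no H
  1 × O (charge -1): no H
  Total hydrogens = 13.
Net charge -1.
Molecular formula: C9H13FNO4-

C9H13FNO4-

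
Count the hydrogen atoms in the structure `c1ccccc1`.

Hydrogens are implicit in SMILES; fill each atom to its normal valence:
  6 × C (aromatic): 1 H each → 6
  Total hydrogens = 6.

6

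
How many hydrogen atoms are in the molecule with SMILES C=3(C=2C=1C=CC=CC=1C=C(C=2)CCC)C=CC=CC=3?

Hydrogens are implicit in SMILES; fill each atom to its normal valence:
  11 × C (aromatic): 1 H each → 11
  5 × C (aromatic): no H
  2 × C: 2 H each → 4
  1 × C: 3 H
  Total hydrogens = 18.

18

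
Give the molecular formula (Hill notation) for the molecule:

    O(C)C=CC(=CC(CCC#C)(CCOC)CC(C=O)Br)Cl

Heavy atoms from the SMILES: 1 Br, 16 C, 1 Cl, 3 O.
Implicit hydrogens by atom environment:
  6 × C: 1 H each → 6
  5 × C: 2 H each → 10
  3 × C: no H
  3 × O: no H
  2 × C: 3 H each → 6
  1 × Br: no H
  1 × Cl: no H
  Total hydrogens = 22.
Molecular formula: C16H22BrClO3

C16H22BrClO3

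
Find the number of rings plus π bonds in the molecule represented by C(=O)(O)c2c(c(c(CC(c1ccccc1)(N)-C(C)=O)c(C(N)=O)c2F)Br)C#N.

13

Molecular formula from the SMILES: C19H15BrFN3O4.
DoU = (2C + 2 + N − H − X)/2 = (2·19 + 2 + 3 − 15 − 2)/2 = 26/2 = 13.
(Structurally: 2 ring(s) + 11 π bond(s) = 13.)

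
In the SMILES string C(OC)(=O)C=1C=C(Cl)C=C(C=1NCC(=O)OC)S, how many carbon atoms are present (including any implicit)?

11

The symbol for carbon appears 11 times in the SMILES. (Cl is a single chlorine, not C + l.)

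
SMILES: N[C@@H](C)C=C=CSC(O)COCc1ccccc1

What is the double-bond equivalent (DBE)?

Molecular formula from the SMILES: C14H19NO2S.
DoU = (2C + 2 + N − H − X)/2 = (2·14 + 2 + 1 − 19 − 0)/2 = 12/2 = 6.
(Structurally: 1 ring(s) + 5 π bond(s) = 6.)

6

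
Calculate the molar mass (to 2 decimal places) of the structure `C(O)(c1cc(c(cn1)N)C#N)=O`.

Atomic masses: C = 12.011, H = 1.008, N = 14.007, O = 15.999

Molecular formula: C7H5N3O2.
M = 7×12.011 + 5×1.008 + 3×14.007 + 2×15.999 = 163.14 g/mol.

163.14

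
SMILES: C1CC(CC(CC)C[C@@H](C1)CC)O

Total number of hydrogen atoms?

Hydrogens are implicit in SMILES; fill each atom to its normal valence:
  7 × C: 2 H each → 14
  3 × C: 1 H each → 3
  2 × C: 3 H each → 6
  1 × O: 1 H
  Total hydrogens = 24.

24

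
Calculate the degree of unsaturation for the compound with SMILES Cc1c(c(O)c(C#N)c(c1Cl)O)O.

6

Molecular formula from the SMILES: C8H6ClNO3.
DoU = (2C + 2 + N − H − X)/2 = (2·8 + 2 + 1 − 6 − 1)/2 = 12/2 = 6.
(Structurally: 1 ring(s) + 5 π bond(s) = 6.)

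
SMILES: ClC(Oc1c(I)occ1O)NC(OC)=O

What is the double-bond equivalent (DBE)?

Molecular formula from the SMILES: C7H7ClINO5.
DoU = (2C + 2 + N − H − X)/2 = (2·7 + 2 + 1 − 7 − 2)/2 = 8/2 = 4.
(Structurally: 1 ring(s) + 3 π bond(s) = 4.)

4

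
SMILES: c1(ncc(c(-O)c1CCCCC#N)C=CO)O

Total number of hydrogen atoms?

14

Hydrogens are implicit in SMILES; fill each atom to its normal valence:
  4 × C: 2 H each → 8
  4 × C (aromatic): no H
  3 × O: 1 H each → 3
  2 × C: 1 H each → 2
  1 × C (aromatic): 1 H
  1 × C: no H
  1 × N (aromatic): no H
  1 × N: no H
  Total hydrogens = 14.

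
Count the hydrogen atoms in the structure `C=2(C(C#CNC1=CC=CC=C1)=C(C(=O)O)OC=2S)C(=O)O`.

9

Hydrogens are implicit in SMILES; fill each atom to its normal valence:
  5 × C (aromatic): 1 H each → 5
  5 × C (aromatic): no H
  4 × C: no H
  2 × O: 1 H each → 2
  2 × O: no H
  1 × N: 1 H
  1 × O (aromatic): no H
  1 × S: 1 H
  Total hydrogens = 9.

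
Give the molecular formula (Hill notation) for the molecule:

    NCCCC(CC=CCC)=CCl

C10H18ClN

Heavy atoms from the SMILES: 10 C, 1 Cl, 1 N.
Implicit hydrogens by atom environment:
  5 × C: 2 H each → 10
  3 × C: 1 H each → 3
  1 × C: 3 H
  1 × C: no H
  1 × Cl: no H
  1 × N: 2 H
  Total hydrogens = 18.
Molecular formula: C10H18ClN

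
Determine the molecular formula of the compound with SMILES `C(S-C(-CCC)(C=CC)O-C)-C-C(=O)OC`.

C12H22O3S

Heavy atoms from the SMILES: 12 C, 3 O, 1 S.
Implicit hydrogens by atom environment:
  4 × C: 3 H each → 12
  4 × C: 2 H each → 8
  3 × O: no H
  2 × C: 1 H each → 2
  2 × C: no H
  1 × S: no H
  Total hydrogens = 22.
Molecular formula: C12H22O3S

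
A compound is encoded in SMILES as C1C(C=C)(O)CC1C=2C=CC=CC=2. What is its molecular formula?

Heavy atoms from the SMILES: 12 C, 1 O.
Implicit hydrogens by atom environment:
  5 × C (aromatic): 1 H each → 5
  3 × C: 2 H each → 6
  2 × C: 1 H each → 2
  1 × C: no H
  1 × C (aromatic): no H
  1 × O: 1 H
  Total hydrogens = 14.
Molecular formula: C12H14O

C12H14O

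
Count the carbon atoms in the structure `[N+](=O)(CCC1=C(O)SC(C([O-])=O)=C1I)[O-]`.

The symbol for carbon appears 7 times in the SMILES.

7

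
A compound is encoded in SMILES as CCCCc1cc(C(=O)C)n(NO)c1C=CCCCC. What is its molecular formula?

Heavy atoms from the SMILES: 16 C, 2 N, 2 O.
Implicit hydrogens by atom environment:
  6 × C: 2 H each → 12
  3 × C: 3 H each → 9
  3 × C (aromatic): no H
  2 × C: 1 H each → 2
  1 × C (aromatic): 1 H
  1 × C: no H
  1 × N: 1 H
  1 × N (aromatic): no H
  1 × O: 1 H
  1 × O: no H
  Total hydrogens = 26.
Molecular formula: C16H26N2O2

C16H26N2O2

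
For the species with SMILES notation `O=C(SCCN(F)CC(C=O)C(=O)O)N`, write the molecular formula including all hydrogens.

Heavy atoms from the SMILES: 7 C, 1 F, 2 N, 4 O, 1 S.
Implicit hydrogens by atom environment:
  3 × C: 2 H each → 6
  3 × O: no H
  2 × C: 1 H each → 2
  2 × C: no H
  1 × F: no H
  1 × N: 2 H
  1 × N: no H
  1 × O: 1 H
  1 × S: no H
  Total hydrogens = 11.
Molecular formula: C7H11FN2O4S

C7H11FN2O4S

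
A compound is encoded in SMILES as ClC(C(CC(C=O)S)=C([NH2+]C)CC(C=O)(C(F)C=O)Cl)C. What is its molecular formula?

C13H19Cl2FNO3S+

Heavy atoms from the SMILES: 13 C, 2 Cl, 1 F, 1 N, 3 O, 1 S.
Implicit hydrogens by atom environment:
  6 × C: 1 H each → 6
  3 × C: no H
  3 × O: no H
  2 × C: 3 H each → 6
  2 × C: 2 H each → 4
  2 × Cl: no H
  1 × F: no H
  1 × N (charge +1): 2 H
  1 × S: 1 H
  Total hydrogens = 19.
Net charge +1.
Molecular formula: C13H19Cl2FNO3S+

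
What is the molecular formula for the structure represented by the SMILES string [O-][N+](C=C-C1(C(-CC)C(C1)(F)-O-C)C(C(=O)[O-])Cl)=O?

Heavy atoms from the SMILES: 11 C, 1 Cl, 1 F, 1 N, 5 O.
Implicit hydrogens by atom environment:
  4 × C: 1 H each → 4
  3 × C: no H
  3 × O: no H
  2 × C: 3 H each → 6
  2 × C: 2 H each → 4
  2 × O (charge -1): no H
  1 × Cl: no H
  1 × F: no H
  1 × N (charge +1): no H
  Total hydrogens = 14.
Net charge -1.
Molecular formula: C11H14ClFNO5-

C11H14ClFNO5-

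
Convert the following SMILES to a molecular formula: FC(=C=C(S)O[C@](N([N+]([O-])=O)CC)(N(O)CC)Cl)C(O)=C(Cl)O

Heavy atoms from the SMILES: 10 C, 2 Cl, 1 F, 3 N, 6 O, 1 S.
Implicit hydrogens by atom environment:
  6 × C: no H
  3 × O: 1 H each → 3
  2 × C: 3 H each → 6
  2 × C: 2 H each → 4
  2 × Cl: no H
  2 × N: no H
  2 × O: no H
  1 × F: no H
  1 × N (charge +1): no H
  1 × O (charge -1): no H
  1 × S: 1 H
  Total hydrogens = 14.
Molecular formula: C10H14Cl2FN3O6S

C10H14Cl2FN3O6S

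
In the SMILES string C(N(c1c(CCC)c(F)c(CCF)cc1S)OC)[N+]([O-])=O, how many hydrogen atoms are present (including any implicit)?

Hydrogens are implicit in SMILES; fill each atom to its normal valence:
  5 × C: 2 H each → 10
  5 × C (aromatic): no H
  2 × C: 3 H each → 6
  2 × F: no H
  2 × O: no H
  1 × C (aromatic): 1 H
  1 × N: no H
  1 × N (charge +1): no H
  1 × O (charge -1): no H
  1 × S: 1 H
  Total hydrogens = 18.

18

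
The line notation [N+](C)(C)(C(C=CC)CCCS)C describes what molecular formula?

C10H22NS+

Heavy atoms from the SMILES: 10 C, 1 N, 1 S.
Implicit hydrogens by atom environment:
  4 × C: 3 H each → 12
  3 × C: 2 H each → 6
  3 × C: 1 H each → 3
  1 × N (charge +1): no H
  1 × S: 1 H
  Total hydrogens = 22.
Net charge +1.
Molecular formula: C10H22NS+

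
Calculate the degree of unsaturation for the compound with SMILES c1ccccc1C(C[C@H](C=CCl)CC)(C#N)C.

Molecular formula from the SMILES: C15H18ClN.
DoU = (2C + 2 + N − H − X)/2 = (2·15 + 2 + 1 − 18 − 1)/2 = 14/2 = 7.
(Structurally: 1 ring(s) + 6 π bond(s) = 7.)

7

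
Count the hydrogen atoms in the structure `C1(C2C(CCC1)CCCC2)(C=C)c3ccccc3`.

24

Hydrogens are implicit in SMILES; fill each atom to its normal valence:
  8 × C: 2 H each → 16
  5 × C (aromatic): 1 H each → 5
  3 × C: 1 H each → 3
  1 × C: no H
  1 × C (aromatic): no H
  Total hydrogens = 24.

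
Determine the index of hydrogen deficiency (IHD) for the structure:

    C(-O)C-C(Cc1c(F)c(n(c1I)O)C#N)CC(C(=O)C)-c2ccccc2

10

Molecular formula from the SMILES: C19H20FIN2O3.
DoU = (2C + 2 + N − H − X)/2 = (2·19 + 2 + 2 − 20 − 2)/2 = 20/2 = 10.
(Structurally: 2 ring(s) + 8 π bond(s) = 10.)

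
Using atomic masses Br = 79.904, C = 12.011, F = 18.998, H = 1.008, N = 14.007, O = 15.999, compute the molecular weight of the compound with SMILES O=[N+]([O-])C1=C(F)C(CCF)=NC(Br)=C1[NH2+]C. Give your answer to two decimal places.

Molecular formula: C8H9BrF2N3O2+.
M = 1×79.904 + 8×12.011 + 2×18.998 + 9×1.008 + 3×14.007 + 2×15.999 = 297.08 g/mol.

297.08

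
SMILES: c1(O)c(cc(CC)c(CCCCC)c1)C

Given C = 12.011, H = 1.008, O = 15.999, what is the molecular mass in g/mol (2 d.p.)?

206.33

Molecular formula: C14H22O.
M = 14×12.011 + 22×1.008 + 1×15.999 = 206.33 g/mol.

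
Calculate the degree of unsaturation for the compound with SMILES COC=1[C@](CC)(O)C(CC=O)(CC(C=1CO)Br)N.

3

Molecular formula from the SMILES: C12H20BrNO4.
DoU = (2C + 2 + N − H − X)/2 = (2·12 + 2 + 1 − 20 − 1)/2 = 6/2 = 3.
(Structurally: 1 ring(s) + 2 π bond(s) = 3.)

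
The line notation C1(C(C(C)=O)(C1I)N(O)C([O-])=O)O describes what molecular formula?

C6H7INO5-

Heavy atoms from the SMILES: 6 C, 1 I, 1 N, 5 O.
Implicit hydrogens by atom environment:
  3 × C: no H
  2 × C: 1 H each → 2
  2 × O: 1 H each → 2
  2 × O: no H
  1 × C: 3 H
  1 × I: no H
  1 × N: no H
  1 × O (charge -1): no H
  Total hydrogens = 7.
Net charge -1.
Molecular formula: C6H7INO5-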